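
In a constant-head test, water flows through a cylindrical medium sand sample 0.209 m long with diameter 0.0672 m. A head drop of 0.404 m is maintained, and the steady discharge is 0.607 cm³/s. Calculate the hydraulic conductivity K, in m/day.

Cross-sectional area A = π·(d/2)² = π × (0.0672/2)² = 0.003547 m².
Convert discharge: 0.607 cm³/s = 6.070e-07 m³/s.
Darcy's law rearranged: K = Q·L / (A·Δh) = 6.070e-07 × 0.209 / (0.003547 × 0.404) = 8.854e-05 m/s = 7.650 m/day.

7.65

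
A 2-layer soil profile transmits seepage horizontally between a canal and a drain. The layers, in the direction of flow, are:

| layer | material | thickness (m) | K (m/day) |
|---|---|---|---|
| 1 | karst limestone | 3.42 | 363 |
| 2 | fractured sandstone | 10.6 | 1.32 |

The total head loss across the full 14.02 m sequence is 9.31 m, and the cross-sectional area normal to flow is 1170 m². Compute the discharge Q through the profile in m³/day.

1350

Flow is perpendicular to layering, so the layers act in series and the equivalent K is the thickness-weighted harmonic mean.
Total thickness L = 3.42 + 10.6 = 14.02 m.
Σ(b_i/K_i) = 3.42/363 + 10.6/1.32 = 8.040 d.
K_eq = L / Σ(b_i/K_i) = 14.02 / 8.040 = 1.744 m/day.
Q = K_eq · A · (Δh/L) = 1.744 × 1170 × (9.31/14.02) = 1355 m³/day.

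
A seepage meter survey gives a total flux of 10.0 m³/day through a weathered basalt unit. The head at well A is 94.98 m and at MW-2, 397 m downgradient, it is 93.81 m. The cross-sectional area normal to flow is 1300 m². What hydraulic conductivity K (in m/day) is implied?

Hydraulic gradient i = (94.98 − 93.81) / 397 = 1.17 / 397 = 0.002947.
From Q = K·A·i, K = Q / (A·i) = 10.0 / (1300 × 0.002947) = 2.610 m/day.

2.61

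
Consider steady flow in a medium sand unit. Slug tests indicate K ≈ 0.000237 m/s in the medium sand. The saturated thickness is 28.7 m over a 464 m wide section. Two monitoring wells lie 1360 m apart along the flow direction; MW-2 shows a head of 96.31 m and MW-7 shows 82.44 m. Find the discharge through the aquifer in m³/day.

2780

Convert K: 0.000237 m/s × 86400 = 20.48 m/day.
Cross-sectional area A = 464 × 28.7 = 13317 m².
Hydraulic gradient i = (96.31 − 82.44) / 1360 = 13.87 / 1360 = 0.01020.
Darcy's law: Q = K · A · i = 20.48 × 13317 × 0.01020 = 2781 m³/day.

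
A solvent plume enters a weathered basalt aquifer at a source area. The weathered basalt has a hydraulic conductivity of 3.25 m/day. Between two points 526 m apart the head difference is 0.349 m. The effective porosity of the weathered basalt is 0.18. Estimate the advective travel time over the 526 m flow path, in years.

120

Hydraulic gradient i = Δh / L = 0.349 / 526 = 0.0006635.
Darcy flux q = K · i = 3.250 × 0.0006635 = 0.002156 m/day.
Seepage velocity v = q / n_e = 0.002156 / 0.18 = 0.01198 m/day.
Travel time t = L / v = 526 / 0.01198 = 43907 days = 120.2 years.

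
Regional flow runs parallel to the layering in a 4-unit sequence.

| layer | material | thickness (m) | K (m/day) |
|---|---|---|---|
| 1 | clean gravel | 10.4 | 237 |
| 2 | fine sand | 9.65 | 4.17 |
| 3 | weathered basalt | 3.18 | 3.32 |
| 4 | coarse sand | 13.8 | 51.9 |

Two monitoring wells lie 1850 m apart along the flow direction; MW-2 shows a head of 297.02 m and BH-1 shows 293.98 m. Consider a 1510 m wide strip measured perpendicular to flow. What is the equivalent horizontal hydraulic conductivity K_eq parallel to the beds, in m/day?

Flow is parallel to layering, so each bed carries its own Darcy discharge and the transmissivities add.
Σ(K_i·b_i) = 237×10.4 + 4.17×9.65 + 3.32×3.18 + 51.9×13.8 = 3232 m²/day.
Total thickness b = 37.03 m, so K_eq = Σ(K_i·b_i)/b = 87.28 m/day.

87.3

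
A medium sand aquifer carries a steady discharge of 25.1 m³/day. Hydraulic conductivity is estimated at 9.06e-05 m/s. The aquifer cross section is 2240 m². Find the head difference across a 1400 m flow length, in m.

Convert K: 9.06e-05 m/s × 86400 = 7.828 m/day.
From Q = K·A·i, i = Q / (K·A) = 25.1 / (7.828 × 2240) = 0.001431.
Head loss Δh = i · L = 0.001431 × 1400 = 2.004 m.

2.00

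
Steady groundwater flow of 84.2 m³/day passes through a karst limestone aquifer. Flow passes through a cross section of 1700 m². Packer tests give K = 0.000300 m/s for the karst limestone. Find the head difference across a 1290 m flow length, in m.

2.47

Convert K: 0.000300 m/s × 86400 = 25.92 m/day.
From Q = K·A·i, i = Q / (K·A) = 84.2 / (25.92 × 1700) = 0.001911.
Head loss Δh = i · L = 0.001911 × 1290 = 2.465 m.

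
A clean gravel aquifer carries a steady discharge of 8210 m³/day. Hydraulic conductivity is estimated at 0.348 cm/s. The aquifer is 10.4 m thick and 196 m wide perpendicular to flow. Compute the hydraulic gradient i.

Convert K: 0.348 cm/s × 864 = 300.7 m/day.
Cross-sectional area A = 196 × 10.4 = 2038 m².
From Q = K·A·i, i = Q / (K·A) = 8210 / (300.7 × 2038) = 0.01340.

0.0134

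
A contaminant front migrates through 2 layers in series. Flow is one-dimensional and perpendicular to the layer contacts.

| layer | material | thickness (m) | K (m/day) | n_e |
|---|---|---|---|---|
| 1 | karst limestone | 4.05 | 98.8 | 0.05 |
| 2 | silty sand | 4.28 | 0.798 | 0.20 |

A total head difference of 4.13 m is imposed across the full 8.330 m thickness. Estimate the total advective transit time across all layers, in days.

1.39

With flow normal to the layers, continuity requires the same specific discharge q through every layer.
Σ(b_i/K_i) = 4.05/98.8 + 4.28/0.798 = 5.404 d.
q = Δh / Σ(b_i/K_i) = 4.13 / 5.404 = 0.7642 m/day.
In each layer the seepage velocity is v_i = q/n_i, so the layer transit time is t_i = b_i·n_i / q:
  layer 1 (karst limestone): t_1 = 4.05 × 0.05 / 0.7642 = 0.2650 d
  layer 2 (silty sand): t_2 = 4.28 × 0.20 / 0.7642 = 1.120 d
Total t = Σ t_i = 1.385 days.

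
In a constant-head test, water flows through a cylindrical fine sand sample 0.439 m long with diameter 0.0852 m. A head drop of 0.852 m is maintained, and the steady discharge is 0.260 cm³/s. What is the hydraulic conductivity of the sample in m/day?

Cross-sectional area A = π·(d/2)² = π × (0.0852/2)² = 0.005701 m².
Convert discharge: 0.260 cm³/s = 2.600e-07 m³/s.
Darcy's law rearranged: K = Q·L / (A·Δh) = 2.600e-07 × 0.439 / (0.005701 × 0.852) = 2.350e-05 m/s = 2.030 m/day.

2.03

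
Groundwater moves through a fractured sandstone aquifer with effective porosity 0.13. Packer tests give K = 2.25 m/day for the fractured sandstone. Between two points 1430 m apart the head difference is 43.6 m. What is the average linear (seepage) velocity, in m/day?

Hydraulic gradient i = Δh / L = 43.6 / 1430 = 0.03049.
Darcy flux q = K · i = 2.250 × 0.03049 = 0.06860 m/day.
Seepage velocity v = q / n_e = 0.06860 / 0.13 = 0.5277 m/day.

0.528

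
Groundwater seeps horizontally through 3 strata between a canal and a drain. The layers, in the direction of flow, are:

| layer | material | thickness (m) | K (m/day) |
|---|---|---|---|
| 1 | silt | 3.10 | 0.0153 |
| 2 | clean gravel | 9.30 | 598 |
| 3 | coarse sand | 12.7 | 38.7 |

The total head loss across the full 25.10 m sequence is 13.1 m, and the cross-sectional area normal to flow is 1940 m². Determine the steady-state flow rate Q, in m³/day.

125

Flow is perpendicular to layering, so the layers act in series and the equivalent K is the thickness-weighted harmonic mean.
Total thickness L = 3.10 + 9.30 + 12.7 = 25.10 m.
Σ(b_i/K_i) = 3.10/0.0153 + 9.30/598 + 12.7/38.7 = 203.0 d.
K_eq = L / Σ(b_i/K_i) = 25.10 / 203.0 = 0.1237 m/day.
Q = K_eq · A · (Δh/L) = 0.1237 × 1940 × (13.1/25.10) = 125.2 m³/day.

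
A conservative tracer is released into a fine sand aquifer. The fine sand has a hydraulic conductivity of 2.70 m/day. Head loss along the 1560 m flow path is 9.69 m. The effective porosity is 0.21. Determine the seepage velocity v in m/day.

0.0799

Hydraulic gradient i = Δh / L = 9.69 / 1560 = 0.006212.
Darcy flux q = K · i = 2.700 × 0.006212 = 0.01677 m/day.
Seepage velocity v = q / n_e = 0.01677 / 0.21 = 0.07986 m/day.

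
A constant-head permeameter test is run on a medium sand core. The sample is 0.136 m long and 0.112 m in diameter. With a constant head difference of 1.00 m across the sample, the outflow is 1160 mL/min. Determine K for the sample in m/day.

Cross-sectional area A = π·(d/2)² = π × (0.112/2)² = 0.009852 m².
Convert discharge: 1160 mL/min = 1.933e-05 m³/s.
Darcy's law rearranged: K = Q·L / (A·Δh) = 1.933e-05 × 0.136 / (0.009852 × 1.00) = 0.0002669 m/s = 23.06 m/day.

23.1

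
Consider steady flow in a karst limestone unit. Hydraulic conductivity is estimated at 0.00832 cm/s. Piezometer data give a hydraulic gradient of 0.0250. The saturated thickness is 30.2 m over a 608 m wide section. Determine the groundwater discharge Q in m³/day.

Convert K: 0.00832 cm/s × 864 = 7.188 m/day.
Cross-sectional area A = 608 × 30.2 = 18362 m².
Hydraulic gradient i = 0.0250.
Darcy's law: Q = K · A · i = 7.188 × 18362 × 0.02500 = 3300 m³/day.

3300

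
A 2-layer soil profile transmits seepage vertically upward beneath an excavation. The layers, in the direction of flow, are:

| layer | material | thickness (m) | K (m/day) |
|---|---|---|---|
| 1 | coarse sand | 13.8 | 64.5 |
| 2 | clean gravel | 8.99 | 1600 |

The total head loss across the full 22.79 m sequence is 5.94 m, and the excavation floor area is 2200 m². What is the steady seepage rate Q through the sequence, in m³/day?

Flow is perpendicular to layering, so the layers act in series and the equivalent K is the thickness-weighted harmonic mean.
Total thickness L = 13.8 + 8.99 = 22.79 m.
Σ(b_i/K_i) = 13.8/64.5 + 8.99/1600 = 0.2196 d.
K_eq = L / Σ(b_i/K_i) = 22.79 / 0.2196 = 103.8 m/day.
Q = K_eq · A · (Δh/L) = 103.8 × 2200 × (5.94/22.79) = 59516 m³/day.

59500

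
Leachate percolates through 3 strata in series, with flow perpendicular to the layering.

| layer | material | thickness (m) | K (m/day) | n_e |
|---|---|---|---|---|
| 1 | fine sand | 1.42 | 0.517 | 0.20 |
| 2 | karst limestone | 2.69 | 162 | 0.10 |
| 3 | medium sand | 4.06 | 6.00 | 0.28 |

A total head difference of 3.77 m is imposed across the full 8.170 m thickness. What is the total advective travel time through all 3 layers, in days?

1.54

With flow normal to the layers, continuity requires the same specific discharge q through every layer.
Σ(b_i/K_i) = 1.42/0.517 + 2.69/162 + 4.06/6.00 = 3.440 d.
q = Δh / Σ(b_i/K_i) = 3.77 / 3.440 = 1.096 m/day.
In each layer the seepage velocity is v_i = q/n_i, so the layer transit time is t_i = b_i·n_i / q:
  layer 1 (fine sand): t_1 = 1.42 × 0.20 / 1.096 = 0.2591 d
  layer 2 (karst limestone): t_2 = 2.69 × 0.10 / 1.096 = 0.2454 d
  layer 3 (medium sand): t_3 = 4.06 × 0.28 / 1.096 = 1.037 d
Total t = Σ t_i = 1.542 days.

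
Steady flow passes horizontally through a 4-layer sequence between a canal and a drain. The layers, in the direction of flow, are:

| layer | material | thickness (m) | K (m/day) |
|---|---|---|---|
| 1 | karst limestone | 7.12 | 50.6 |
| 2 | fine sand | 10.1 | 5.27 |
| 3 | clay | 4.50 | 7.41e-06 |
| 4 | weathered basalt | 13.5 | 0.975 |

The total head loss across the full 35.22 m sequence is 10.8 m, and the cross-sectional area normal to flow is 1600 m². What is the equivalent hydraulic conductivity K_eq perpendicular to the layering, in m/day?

Flow is perpendicular to layering, so the layers act in series and the equivalent K is the thickness-weighted harmonic mean.
Total thickness L = 7.12 + 10.1 + 4.50 + 13.5 = 35.22 m.
Σ(b_i/K_i) = 7.12/50.6 + 10.1/5.27 + 4.50/7.41e-06 + 13.5/0.975 = 6.073e+05 d.
K_eq = L / Σ(b_i/K_i) = 35.22 / 6.073e+05 = 5.799e-05 m/day.

5.80e-05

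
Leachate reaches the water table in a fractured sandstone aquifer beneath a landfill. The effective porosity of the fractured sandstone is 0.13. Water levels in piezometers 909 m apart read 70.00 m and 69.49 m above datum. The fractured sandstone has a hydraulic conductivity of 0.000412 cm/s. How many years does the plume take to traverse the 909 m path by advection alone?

Convert K: 0.000412 cm/s × 864 = 0.3560 m/day.
Hydraulic gradient i = (70.00 − 69.49) / 909 = 0.51 / 909 = 0.0005611.
Darcy flux q = K · i = 0.3560 × 0.0005611 = 0.0001997 m/day.
Seepage velocity v = q / n_e = 0.0001997 / 0.13 = 0.001536 m/day.
Travel time t = L / v = 909 / 0.001536 = 5.917e+05 days = 1620 years.

1620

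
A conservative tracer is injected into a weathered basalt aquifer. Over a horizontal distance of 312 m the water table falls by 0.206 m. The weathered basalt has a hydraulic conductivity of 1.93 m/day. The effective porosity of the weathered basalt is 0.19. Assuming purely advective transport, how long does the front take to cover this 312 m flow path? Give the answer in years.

Hydraulic gradient i = Δh / L = 0.206 / 312 = 0.0006603.
Darcy flux q = K · i = 1.930 × 0.0006603 = 0.001274 m/day.
Seepage velocity v = q / n_e = 0.001274 / 0.19 = 0.006707 m/day.
Travel time t = L / v = 312 / 0.006707 = 46520 days = 127.4 years.

127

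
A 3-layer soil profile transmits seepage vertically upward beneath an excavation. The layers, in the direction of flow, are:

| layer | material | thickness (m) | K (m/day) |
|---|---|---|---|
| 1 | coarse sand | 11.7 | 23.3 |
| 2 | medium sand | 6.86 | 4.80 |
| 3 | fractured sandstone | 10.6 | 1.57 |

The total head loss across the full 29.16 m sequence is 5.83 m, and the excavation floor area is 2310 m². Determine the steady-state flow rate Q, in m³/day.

Flow is perpendicular to layering, so the layers act in series and the equivalent K is the thickness-weighted harmonic mean.
Total thickness L = 11.7 + 6.86 + 10.6 = 29.16 m.
Σ(b_i/K_i) = 11.7/23.3 + 6.86/4.80 + 10.6/1.57 = 8.683 d.
K_eq = L / Σ(b_i/K_i) = 29.16 / 8.683 = 3.358 m/day.
Q = K_eq · A · (Δh/L) = 3.358 × 2310 × (5.83/29.16) = 1551 m³/day.

1550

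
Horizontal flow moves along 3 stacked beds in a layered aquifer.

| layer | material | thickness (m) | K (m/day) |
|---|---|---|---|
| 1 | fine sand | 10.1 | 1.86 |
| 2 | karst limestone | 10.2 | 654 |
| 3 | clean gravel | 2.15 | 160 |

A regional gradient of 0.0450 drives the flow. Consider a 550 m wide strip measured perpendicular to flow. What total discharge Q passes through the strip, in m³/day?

Flow is parallel to layering, so each bed carries its own Darcy discharge and the transmissivities add.
Σ(K_i·b_i) = 1.86×10.1 + 654×10.2 + 160×2.15 = 7034 m²/day.
Hydraulic gradient i = 0.0450.
Q = Σ(K_i·b_i) · W · i = 7034 × 550 × 0.04500 = 1.741e+05 m³/day.

174000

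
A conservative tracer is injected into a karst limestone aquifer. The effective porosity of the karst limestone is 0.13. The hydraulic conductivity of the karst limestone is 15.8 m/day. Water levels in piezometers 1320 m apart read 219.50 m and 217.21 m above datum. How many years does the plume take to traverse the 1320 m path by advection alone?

Hydraulic gradient i = (219.50 − 217.21) / 1320 = 2.29 / 1320 = 0.001735.
Darcy flux q = K · i = 15.80 × 0.001735 = 0.02741 m/day.
Seepage velocity v = q / n_e = 0.02741 / 0.13 = 0.2109 m/day.
Travel time t = L / v = 1320 / 0.2109 = 6260 days = 17.14 years.

17.1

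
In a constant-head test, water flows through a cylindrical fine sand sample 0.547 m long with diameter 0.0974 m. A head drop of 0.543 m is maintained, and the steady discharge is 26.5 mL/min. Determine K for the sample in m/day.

5.16

Cross-sectional area A = π·(d/2)² = π × (0.0974/2)² = 0.007451 m².
Convert discharge: 26.5 mL/min = 4.417e-07 m³/s.
Darcy's law rearranged: K = Q·L / (A·Δh) = 4.417e-07 × 0.547 / (0.007451 × 0.543) = 5.971e-05 m/s = 5.159 m/day.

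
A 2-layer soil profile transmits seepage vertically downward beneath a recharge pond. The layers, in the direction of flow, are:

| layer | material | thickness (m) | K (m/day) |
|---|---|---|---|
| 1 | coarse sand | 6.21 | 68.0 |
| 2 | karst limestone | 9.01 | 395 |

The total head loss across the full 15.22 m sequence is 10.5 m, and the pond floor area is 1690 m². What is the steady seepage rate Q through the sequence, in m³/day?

155000

Flow is perpendicular to layering, so the layers act in series and the equivalent K is the thickness-weighted harmonic mean.
Total thickness L = 6.21 + 9.01 = 15.22 m.
Σ(b_i/K_i) = 6.21/68.0 + 9.01/395 = 0.1141 d.
K_eq = L / Σ(b_i/K_i) = 15.22 / 0.1141 = 133.4 m/day.
Q = K_eq · A · (Δh/L) = 133.4 × 1690 × (10.5/15.22) = 1.555e+05 m³/day.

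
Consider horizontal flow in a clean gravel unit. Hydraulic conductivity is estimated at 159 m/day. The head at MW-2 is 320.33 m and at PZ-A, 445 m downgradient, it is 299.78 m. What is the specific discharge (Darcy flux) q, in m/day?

7.34

Hydraulic gradient i = (320.33 − 299.78) / 445 = 20.55 / 445 = 0.04618.
Specific discharge q = K · i = 159.0 × 0.04618 = 7.343 m/day.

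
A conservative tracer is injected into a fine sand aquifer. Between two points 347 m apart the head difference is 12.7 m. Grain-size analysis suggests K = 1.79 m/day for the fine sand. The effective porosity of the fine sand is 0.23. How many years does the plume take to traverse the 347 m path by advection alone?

Hydraulic gradient i = Δh / L = 12.7 / 347 = 0.03660.
Darcy flux q = K · i = 1.790 × 0.03660 = 0.06551 m/day.
Seepage velocity v = q / n_e = 0.06551 / 0.23 = 0.2848 m/day.
Travel time t = L / v = 347 / 0.2848 = 1218 days = 3.335 years.

3.34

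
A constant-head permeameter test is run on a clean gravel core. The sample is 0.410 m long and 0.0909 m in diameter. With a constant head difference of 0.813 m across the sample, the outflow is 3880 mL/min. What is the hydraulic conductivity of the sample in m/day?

Cross-sectional area A = π·(d/2)² = π × (0.0909/2)² = 0.006490 m².
Convert discharge: 3880 mL/min = 6.467e-05 m³/s.
Darcy's law rearranged: K = Q·L / (A·Δh) = 6.467e-05 × 0.410 / (0.006490 × 0.813) = 0.005025 m/s = 434.2 m/day.

434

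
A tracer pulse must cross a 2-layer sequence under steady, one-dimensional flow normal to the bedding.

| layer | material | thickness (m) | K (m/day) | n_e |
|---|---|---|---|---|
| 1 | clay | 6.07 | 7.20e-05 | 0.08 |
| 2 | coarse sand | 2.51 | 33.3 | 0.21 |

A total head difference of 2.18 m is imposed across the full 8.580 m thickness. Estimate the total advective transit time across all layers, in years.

107

With flow normal to the layers, continuity requires the same specific discharge q through every layer.
Σ(b_i/K_i) = 6.07/7.20e-05 + 2.51/33.3 = 84306 d.
q = Δh / Σ(b_i/K_i) = 2.18 / 84306 = 2.586e-05 m/day.
In each layer the seepage velocity is v_i = q/n_i, so the layer transit time is t_i = b_i·n_i / q:
  layer 1 (clay): t_1 = 6.07 × 0.08 / 2.586e-05 = 18779 d
  layer 2 (coarse sand): t_2 = 2.51 × 0.21 / 2.586e-05 = 20384 d
Total t = Σ t_i = 39163 days = 107.2 years.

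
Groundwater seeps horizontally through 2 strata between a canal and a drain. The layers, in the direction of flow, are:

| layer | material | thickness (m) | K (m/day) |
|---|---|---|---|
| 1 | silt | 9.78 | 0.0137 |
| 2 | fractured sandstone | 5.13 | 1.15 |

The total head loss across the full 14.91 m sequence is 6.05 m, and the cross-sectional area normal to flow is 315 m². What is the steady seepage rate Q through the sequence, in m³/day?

Flow is perpendicular to layering, so the layers act in series and the equivalent K is the thickness-weighted harmonic mean.
Total thickness L = 9.78 + 5.13 = 14.91 m.
Σ(b_i/K_i) = 9.78/0.0137 + 5.13/1.15 = 718.3 d.
K_eq = L / Σ(b_i/K_i) = 14.91 / 718.3 = 0.02076 m/day.
Q = K_eq · A · (Δh/L) = 0.02076 × 315 × (6.05/14.91) = 2.653 m³/day.

2.65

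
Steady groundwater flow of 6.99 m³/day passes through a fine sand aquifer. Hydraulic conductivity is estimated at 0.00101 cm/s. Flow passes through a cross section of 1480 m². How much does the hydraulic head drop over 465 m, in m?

Convert K: 0.00101 cm/s × 864 = 0.8726 m/day.
From Q = K·A·i, i = Q / (K·A) = 6.99 / (0.8726 × 1480) = 0.005412.
Head loss Δh = i · L = 0.005412 × 465 = 2.517 m.

2.52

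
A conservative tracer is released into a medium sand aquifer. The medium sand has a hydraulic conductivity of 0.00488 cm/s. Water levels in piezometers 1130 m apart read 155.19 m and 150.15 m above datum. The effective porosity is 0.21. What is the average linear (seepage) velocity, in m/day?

0.0896

Convert K: 0.00488 cm/s × 864 = 4.216 m/day.
Hydraulic gradient i = (155.19 − 150.15) / 1130 = 5.04 / 1130 = 0.004460.
Darcy flux q = K · i = 4.216 × 0.004460 = 0.01881 m/day.
Seepage velocity v = q / n_e = 0.01881 / 0.21 = 0.08955 m/day.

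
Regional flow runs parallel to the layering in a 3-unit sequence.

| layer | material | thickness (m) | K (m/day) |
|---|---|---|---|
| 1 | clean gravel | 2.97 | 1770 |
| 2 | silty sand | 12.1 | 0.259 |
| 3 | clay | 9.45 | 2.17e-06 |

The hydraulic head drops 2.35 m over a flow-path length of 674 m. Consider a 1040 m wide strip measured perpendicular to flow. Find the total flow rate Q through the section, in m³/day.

Flow is parallel to layering, so each bed carries its own Darcy discharge and the transmissivities add.
Σ(K_i·b_i) = 1770×2.97 + 0.259×12.1 + 2.17e-06×9.45 = 5260 m²/day.
Hydraulic gradient i = Δh / L = 2.35 / 674 = 0.003487.
Q = Σ(K_i·b_i) · W · i = 5260 × 1040 × 0.003487 = 19073 m³/day.

19100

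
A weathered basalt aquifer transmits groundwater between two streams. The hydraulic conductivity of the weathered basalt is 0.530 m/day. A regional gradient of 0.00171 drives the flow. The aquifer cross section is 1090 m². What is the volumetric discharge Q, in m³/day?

0.988

Hydraulic gradient i = 0.00171.
Darcy's law: Q = K · A · i = 0.5300 × 1090 × 0.001710 = 0.9879 m³/day.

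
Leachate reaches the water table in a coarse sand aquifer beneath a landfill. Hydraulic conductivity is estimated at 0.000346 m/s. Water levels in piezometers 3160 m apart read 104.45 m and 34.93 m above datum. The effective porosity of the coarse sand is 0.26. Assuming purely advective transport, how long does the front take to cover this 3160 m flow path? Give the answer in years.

Convert K: 0.000346 m/s × 86400 = 29.89 m/day.
Hydraulic gradient i = (104.45 − 34.93) / 3160 = 69.52 / 3160 = 0.02200.
Darcy flux q = K · i = 29.89 × 0.02200 = 0.6577 m/day.
Seepage velocity v = q / n_e = 0.6577 / 0.26 = 2.530 m/day.
Travel time t = L / v = 3160 / 2.530 = 1249 days = 3.420 years.

3.42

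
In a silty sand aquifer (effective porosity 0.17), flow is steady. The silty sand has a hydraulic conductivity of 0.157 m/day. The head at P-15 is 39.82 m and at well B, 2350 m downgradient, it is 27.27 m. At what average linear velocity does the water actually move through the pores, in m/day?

Hydraulic gradient i = (39.82 − 27.27) / 2350 = 12.55 / 2350 = 0.005340.
Darcy flux q = K · i = 0.1570 × 0.005340 = 0.0008384 m/day.
Seepage velocity v = q / n_e = 0.0008384 / 0.17 = 0.004932 m/day.

0.00493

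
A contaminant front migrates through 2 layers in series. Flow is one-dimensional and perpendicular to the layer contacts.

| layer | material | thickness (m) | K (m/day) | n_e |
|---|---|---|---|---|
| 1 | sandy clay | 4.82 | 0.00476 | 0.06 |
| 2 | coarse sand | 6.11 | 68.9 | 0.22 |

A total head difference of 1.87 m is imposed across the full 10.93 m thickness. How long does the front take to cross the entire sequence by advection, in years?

2.42

With flow normal to the layers, continuity requires the same specific discharge q through every layer.
Σ(b_i/K_i) = 4.82/0.00476 + 6.11/68.9 = 1013 d.
q = Δh / Σ(b_i/K_i) = 1.87 / 1013 = 0.001847 m/day.
In each layer the seepage velocity is v_i = q/n_i, so the layer transit time is t_i = b_i·n_i / q:
  layer 1 (sandy clay): t_1 = 4.82 × 0.06 / 0.001847 = 156.6 d
  layer 2 (coarse sand): t_2 = 6.11 × 0.22 / 0.001847 = 727.9 d
Total t = Σ t_i = 884.6 days = 2.422 years.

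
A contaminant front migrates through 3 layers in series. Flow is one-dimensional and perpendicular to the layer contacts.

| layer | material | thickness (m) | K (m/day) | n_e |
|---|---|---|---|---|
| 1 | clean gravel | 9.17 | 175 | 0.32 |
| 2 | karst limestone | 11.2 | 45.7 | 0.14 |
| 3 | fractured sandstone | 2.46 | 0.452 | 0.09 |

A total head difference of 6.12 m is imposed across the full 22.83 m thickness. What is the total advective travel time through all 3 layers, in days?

4.43

With flow normal to the layers, continuity requires the same specific discharge q through every layer.
Σ(b_i/K_i) = 9.17/175 + 11.2/45.7 + 2.46/0.452 = 5.740 d.
q = Δh / Σ(b_i/K_i) = 6.12 / 5.740 = 1.066 m/day.
In each layer the seepage velocity is v_i = q/n_i, so the layer transit time is t_i = b_i·n_i / q:
  layer 1 (clean gravel): t_1 = 9.17 × 0.32 / 1.066 = 2.752 d
  layer 2 (karst limestone): t_2 = 11.2 × 0.14 / 1.066 = 1.471 d
  layer 3 (fractured sandstone): t_3 = 2.46 × 0.09 / 1.066 = 0.2077 d
Total t = Σ t_i = 4.430 days.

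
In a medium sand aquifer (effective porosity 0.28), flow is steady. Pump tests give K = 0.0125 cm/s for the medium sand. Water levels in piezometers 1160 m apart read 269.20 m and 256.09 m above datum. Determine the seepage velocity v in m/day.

Convert K: 0.0125 cm/s × 864 = 10.80 m/day.
Hydraulic gradient i = (269.20 − 256.09) / 1160 = 13.11 / 1160 = 0.01130.
Darcy flux q = K · i = 10.80 × 0.01130 = 0.1221 m/day.
Seepage velocity v = q / n_e = 0.1221 / 0.28 = 0.4359 m/day.

0.436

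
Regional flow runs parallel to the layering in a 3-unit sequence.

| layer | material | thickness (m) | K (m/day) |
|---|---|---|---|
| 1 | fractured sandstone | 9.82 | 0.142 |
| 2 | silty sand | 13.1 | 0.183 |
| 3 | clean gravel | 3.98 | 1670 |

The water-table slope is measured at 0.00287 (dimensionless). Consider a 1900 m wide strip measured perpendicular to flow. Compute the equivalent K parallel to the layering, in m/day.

Flow is parallel to layering, so each bed carries its own Darcy discharge and the transmissivities add.
Σ(K_i·b_i) = 0.142×9.82 + 0.183×13.1 + 1670×3.98 = 6650 m²/day.
Total thickness b = 26.90 m, so K_eq = Σ(K_i·b_i)/b = 247.2 m/day.

247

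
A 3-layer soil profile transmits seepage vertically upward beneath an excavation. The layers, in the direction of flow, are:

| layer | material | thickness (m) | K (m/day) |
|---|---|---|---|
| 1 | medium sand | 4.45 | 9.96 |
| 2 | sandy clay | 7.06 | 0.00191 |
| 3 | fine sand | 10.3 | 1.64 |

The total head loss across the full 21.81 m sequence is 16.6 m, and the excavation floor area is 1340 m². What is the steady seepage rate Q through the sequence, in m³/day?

6.01

Flow is perpendicular to layering, so the layers act in series and the equivalent K is the thickness-weighted harmonic mean.
Total thickness L = 4.45 + 7.06 + 10.3 = 21.81 m.
Σ(b_i/K_i) = 4.45/9.96 + 7.06/0.00191 + 10.3/1.64 = 3703 d.
K_eq = L / Σ(b_i/K_i) = 21.81 / 3703 = 0.005890 m/day.
Q = K_eq · A · (Δh/L) = 0.005890 × 1340 × (16.6/21.81) = 6.007 m³/day.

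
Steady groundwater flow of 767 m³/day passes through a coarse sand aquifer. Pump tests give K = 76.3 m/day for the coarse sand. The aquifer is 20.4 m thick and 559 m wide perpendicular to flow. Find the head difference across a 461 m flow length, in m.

0.406

Cross-sectional area A = 559 × 20.4 = 11404 m².
From Q = K·A·i, i = Q / (K·A) = 767 / (76.30 × 11404) = 0.0008815.
Head loss Δh = i · L = 0.0008815 × 461 = 0.4064 m.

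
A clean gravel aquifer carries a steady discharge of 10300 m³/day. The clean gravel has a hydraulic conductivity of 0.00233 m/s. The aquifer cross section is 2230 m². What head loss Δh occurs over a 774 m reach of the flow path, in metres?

17.8

Convert K: 0.00233 m/s × 86400 = 201.3 m/day.
From Q = K·A·i, i = Q / (K·A) = 10300 / (201.3 × 2230) = 0.02294.
Head loss Δh = i · L = 0.02294 × 774 = 17.76 m.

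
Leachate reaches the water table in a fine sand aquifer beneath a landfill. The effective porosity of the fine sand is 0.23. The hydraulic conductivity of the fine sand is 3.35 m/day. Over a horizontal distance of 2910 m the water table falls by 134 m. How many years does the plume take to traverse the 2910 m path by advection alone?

11.9

Hydraulic gradient i = Δh / L = 134 / 2910 = 0.04605.
Darcy flux q = K · i = 3.350 × 0.04605 = 0.1543 m/day.
Seepage velocity v = q / n_e = 0.1543 / 0.23 = 0.6707 m/day.
Travel time t = L / v = 2910 / 0.6707 = 4339 days = 11.88 years.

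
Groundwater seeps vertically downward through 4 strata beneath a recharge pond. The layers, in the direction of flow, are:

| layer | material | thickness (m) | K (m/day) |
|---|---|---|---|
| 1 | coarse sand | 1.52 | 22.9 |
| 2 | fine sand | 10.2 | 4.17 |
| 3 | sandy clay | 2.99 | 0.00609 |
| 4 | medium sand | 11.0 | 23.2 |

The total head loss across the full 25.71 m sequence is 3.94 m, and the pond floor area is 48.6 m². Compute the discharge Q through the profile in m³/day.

0.388

Flow is perpendicular to layering, so the layers act in series and the equivalent K is the thickness-weighted harmonic mean.
Total thickness L = 1.52 + 10.2 + 2.99 + 11.0 = 25.71 m.
Σ(b_i/K_i) = 1.52/22.9 + 10.2/4.17 + 2.99/0.00609 + 11.0/23.2 = 494.0 d.
K_eq = L / Σ(b_i/K_i) = 25.71 / 494.0 = 0.05205 m/day.
Q = K_eq · A · (Δh/L) = 0.05205 × 48.6 × (3.94/25.71) = 0.3877 m³/day.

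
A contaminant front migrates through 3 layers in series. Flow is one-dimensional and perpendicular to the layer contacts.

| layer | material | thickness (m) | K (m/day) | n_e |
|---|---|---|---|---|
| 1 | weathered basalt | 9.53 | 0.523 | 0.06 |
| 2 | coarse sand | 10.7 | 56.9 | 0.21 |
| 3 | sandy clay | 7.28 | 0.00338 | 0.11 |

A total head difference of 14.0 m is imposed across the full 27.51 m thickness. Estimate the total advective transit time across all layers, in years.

With flow normal to the layers, continuity requires the same specific discharge q through every layer.
Σ(b_i/K_i) = 9.53/0.523 + 10.7/56.9 + 7.28/0.00338 = 2172 d.
q = Δh / Σ(b_i/K_i) = 14.0 / 2172 = 0.006445 m/day.
In each layer the seepage velocity is v_i = q/n_i, so the layer transit time is t_i = b_i·n_i / q:
  layer 1 (weathered basalt): t_1 = 9.53 × 0.06 / 0.006445 = 88.72 d
  layer 2 (coarse sand): t_2 = 10.7 × 0.21 / 0.006445 = 348.6 d
  layer 3 (sandy clay): t_3 = 7.28 × 0.11 / 0.006445 = 124.3 d
Total t = Σ t_i = 561.6 days = 1.538 years.

1.54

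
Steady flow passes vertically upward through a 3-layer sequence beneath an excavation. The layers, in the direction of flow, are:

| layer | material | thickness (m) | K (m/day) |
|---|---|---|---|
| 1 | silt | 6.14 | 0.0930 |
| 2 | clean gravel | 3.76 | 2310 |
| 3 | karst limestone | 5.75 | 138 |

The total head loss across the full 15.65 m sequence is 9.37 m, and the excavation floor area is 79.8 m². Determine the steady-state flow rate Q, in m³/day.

Flow is perpendicular to layering, so the layers act in series and the equivalent K is the thickness-weighted harmonic mean.
Total thickness L = 6.14 + 3.76 + 5.75 = 15.65 m.
Σ(b_i/K_i) = 6.14/0.0930 + 3.76/2310 + 5.75/138 = 66.06 d.
K_eq = L / Σ(b_i/K_i) = 15.65 / 66.06 = 0.2369 m/day.
Q = K_eq · A · (Δh/L) = 0.2369 × 79.8 × (9.37/15.65) = 11.32 m³/day.

11.3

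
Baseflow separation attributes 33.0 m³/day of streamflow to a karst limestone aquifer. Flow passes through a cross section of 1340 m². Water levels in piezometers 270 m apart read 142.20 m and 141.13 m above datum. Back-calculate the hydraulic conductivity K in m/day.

Hydraulic gradient i = (142.20 − 141.13) / 270 = 1.07 / 270 = 0.003963.
From Q = K·A·i, K = Q / (A·i) = 33.0 / (1340 × 0.003963) = 6.214 m/day.

6.21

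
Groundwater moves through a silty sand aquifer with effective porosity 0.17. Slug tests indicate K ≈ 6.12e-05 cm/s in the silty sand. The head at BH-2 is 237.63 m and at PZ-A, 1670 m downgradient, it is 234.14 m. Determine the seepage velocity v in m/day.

Convert K: 6.12e-05 cm/s × 864 = 0.05288 m/day.
Hydraulic gradient i = (237.63 − 234.14) / 1670 = 3.49 / 1670 = 0.002090.
Darcy flux q = K · i = 0.05288 × 0.002090 = 0.0001105 m/day.
Seepage velocity v = q / n_e = 0.0001105 / 0.17 = 0.0006500 m/day.

0.000650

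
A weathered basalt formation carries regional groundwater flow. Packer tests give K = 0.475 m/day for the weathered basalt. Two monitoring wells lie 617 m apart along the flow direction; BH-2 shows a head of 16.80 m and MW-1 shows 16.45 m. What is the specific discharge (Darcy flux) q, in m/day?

Hydraulic gradient i = (16.80 − 16.45) / 617 = 0.35 / 617 = 0.0005673.
Specific discharge q = K · i = 0.4750 × 0.0005673 = 0.0002694 m/day.

0.000269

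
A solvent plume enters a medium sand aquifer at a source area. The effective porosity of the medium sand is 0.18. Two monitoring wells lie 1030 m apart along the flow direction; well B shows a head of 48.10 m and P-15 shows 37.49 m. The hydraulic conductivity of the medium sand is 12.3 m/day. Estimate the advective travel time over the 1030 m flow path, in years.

Hydraulic gradient i = (48.10 − 37.49) / 1030 = 10.61 / 1030 = 0.01030.
Darcy flux q = K · i = 12.30 × 0.01030 = 0.1267 m/day.
Seepage velocity v = q / n_e = 0.1267 / 0.18 = 0.7039 m/day.
Travel time t = L / v = 1030 / 0.7039 = 1463 days = 4.006 years.

4.01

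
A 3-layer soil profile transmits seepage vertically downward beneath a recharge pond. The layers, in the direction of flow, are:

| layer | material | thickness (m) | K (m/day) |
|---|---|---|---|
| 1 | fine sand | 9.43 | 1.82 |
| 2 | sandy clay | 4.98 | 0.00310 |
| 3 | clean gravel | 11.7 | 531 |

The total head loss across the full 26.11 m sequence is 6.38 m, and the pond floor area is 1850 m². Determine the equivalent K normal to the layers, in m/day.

0.0162

Flow is perpendicular to layering, so the layers act in series and the equivalent K is the thickness-weighted harmonic mean.
Total thickness L = 9.43 + 4.98 + 11.7 = 26.11 m.
Σ(b_i/K_i) = 9.43/1.82 + 4.98/0.00310 + 11.7/531 = 1612 d.
K_eq = L / Σ(b_i/K_i) = 26.11 / 1612 = 0.01620 m/day.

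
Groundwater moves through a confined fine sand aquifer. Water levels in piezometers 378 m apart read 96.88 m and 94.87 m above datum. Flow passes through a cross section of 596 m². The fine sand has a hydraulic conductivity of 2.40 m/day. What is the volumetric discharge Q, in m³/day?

7.61

Hydraulic gradient i = (96.88 − 94.87) / 378 = 2.01 / 378 = 0.005317.
Darcy's law: Q = K · A · i = 2.400 × 596.0 × 0.005317 = 7.606 m³/day.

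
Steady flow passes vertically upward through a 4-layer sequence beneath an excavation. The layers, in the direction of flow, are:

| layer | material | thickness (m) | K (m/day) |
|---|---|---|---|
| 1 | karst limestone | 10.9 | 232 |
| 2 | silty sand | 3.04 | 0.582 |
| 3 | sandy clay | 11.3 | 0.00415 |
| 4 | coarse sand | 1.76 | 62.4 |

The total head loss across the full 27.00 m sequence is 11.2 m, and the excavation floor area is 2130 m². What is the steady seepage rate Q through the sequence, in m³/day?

Flow is perpendicular to layering, so the layers act in series and the equivalent K is the thickness-weighted harmonic mean.
Total thickness L = 10.9 + 3.04 + 11.3 + 1.76 = 27.00 m.
Σ(b_i/K_i) = 10.9/232 + 3.04/0.582 + 11.3/0.00415 + 1.76/62.4 = 2728 d.
K_eq = L / Σ(b_i/K_i) = 27.00 / 2728 = 0.009897 m/day.
Q = K_eq · A · (Δh/L) = 0.009897 × 2130 × (11.2/27.00) = 8.744 m³/day.

8.74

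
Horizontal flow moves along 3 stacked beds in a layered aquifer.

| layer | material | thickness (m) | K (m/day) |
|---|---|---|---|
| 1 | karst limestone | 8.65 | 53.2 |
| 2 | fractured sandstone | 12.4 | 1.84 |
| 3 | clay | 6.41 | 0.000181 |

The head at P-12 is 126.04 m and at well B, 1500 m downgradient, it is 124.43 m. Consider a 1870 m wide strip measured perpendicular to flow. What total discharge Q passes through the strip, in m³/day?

969

Flow is parallel to layering, so each bed carries its own Darcy discharge and the transmissivities add.
Σ(K_i·b_i) = 53.2×8.65 + 1.84×12.4 + 0.000181×6.41 = 483.0 m²/day.
Hydraulic gradient i = (126.04 − 124.43) / 1500 = 1.61 / 1500 = 0.001073.
Q = Σ(K_i·b_i) · W · i = 483.0 × 1870 × 0.001073 = 969.4 m³/day.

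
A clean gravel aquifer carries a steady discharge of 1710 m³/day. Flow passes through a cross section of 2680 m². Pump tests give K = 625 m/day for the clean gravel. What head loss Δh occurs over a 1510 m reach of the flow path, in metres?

1.54

From Q = K·A·i, i = Q / (K·A) = 1710 / (625.0 × 2680) = 0.001021.
Head loss Δh = i · L = 0.001021 × 1510 = 1.542 m.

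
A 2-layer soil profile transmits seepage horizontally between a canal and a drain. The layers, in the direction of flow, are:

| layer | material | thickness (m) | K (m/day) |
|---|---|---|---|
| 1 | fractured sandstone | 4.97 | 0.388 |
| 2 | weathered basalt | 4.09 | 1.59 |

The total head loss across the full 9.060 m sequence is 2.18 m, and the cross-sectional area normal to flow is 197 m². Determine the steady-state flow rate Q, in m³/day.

Flow is perpendicular to layering, so the layers act in series and the equivalent K is the thickness-weighted harmonic mean.
Total thickness L = 4.97 + 4.09 = 9.060 m.
Σ(b_i/K_i) = 4.97/0.388 + 4.09/1.59 = 15.38 d.
K_eq = L / Σ(b_i/K_i) = 9.060 / 15.38 = 0.5890 m/day.
Q = K_eq · A · (Δh/L) = 0.5890 × 197 × (2.18/9.060) = 27.92 m³/day.

27.9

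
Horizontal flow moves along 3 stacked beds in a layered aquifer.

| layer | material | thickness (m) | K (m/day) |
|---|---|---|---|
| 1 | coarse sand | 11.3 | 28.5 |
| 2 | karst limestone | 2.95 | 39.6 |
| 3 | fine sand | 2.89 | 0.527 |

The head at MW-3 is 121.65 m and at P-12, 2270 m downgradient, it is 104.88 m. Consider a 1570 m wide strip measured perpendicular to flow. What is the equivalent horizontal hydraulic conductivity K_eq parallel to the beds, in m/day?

Flow is parallel to layering, so each bed carries its own Darcy discharge and the transmissivities add.
Σ(K_i·b_i) = 28.5×11.3 + 39.6×2.95 + 0.527×2.89 = 440.4 m²/day.
Total thickness b = 17.14 m, so K_eq = Σ(K_i·b_i)/b = 25.69 m/day.

25.7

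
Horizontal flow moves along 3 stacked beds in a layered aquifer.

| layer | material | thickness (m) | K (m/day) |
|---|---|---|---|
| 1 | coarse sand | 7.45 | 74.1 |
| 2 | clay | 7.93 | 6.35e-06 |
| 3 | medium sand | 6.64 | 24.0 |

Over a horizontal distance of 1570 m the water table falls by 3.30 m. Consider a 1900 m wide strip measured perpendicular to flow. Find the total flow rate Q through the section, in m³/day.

2840

Flow is parallel to layering, so each bed carries its own Darcy discharge and the transmissivities add.
Σ(K_i·b_i) = 74.1×7.45 + 6.35e-06×7.93 + 24.0×6.64 = 711.4 m²/day.
Hydraulic gradient i = Δh / L = 3.30 / 1570 = 0.002102.
Q = Σ(K_i·b_i) · W · i = 711.4 × 1900 × 0.002102 = 2841 m³/day.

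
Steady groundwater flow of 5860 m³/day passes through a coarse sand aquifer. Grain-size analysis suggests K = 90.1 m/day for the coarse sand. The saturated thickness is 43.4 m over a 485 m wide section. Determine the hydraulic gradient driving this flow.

0.00309

Cross-sectional area A = 485 × 43.4 = 21049 m².
From Q = K·A·i, i = Q / (K·A) = 5860 / (90.10 × 21049) = 0.003090.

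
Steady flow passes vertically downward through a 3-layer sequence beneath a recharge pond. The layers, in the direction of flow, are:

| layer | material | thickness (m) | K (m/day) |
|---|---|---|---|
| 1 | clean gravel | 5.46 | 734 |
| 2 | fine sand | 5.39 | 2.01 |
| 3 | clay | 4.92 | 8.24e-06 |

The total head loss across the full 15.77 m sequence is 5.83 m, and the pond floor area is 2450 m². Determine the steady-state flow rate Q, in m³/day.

Flow is perpendicular to layering, so the layers act in series and the equivalent K is the thickness-weighted harmonic mean.
Total thickness L = 5.46 + 5.39 + 4.92 = 15.77 m.
Σ(b_i/K_i) = 5.46/734 + 5.39/2.01 + 4.92/8.24e-06 = 5.971e+05 d.
K_eq = L / Σ(b_i/K_i) = 15.77 / 5.971e+05 = 2.641e-05 m/day.
Q = K_eq · A · (Δh/L) = 2.641e-05 × 2450 × (5.83/15.77) = 0.02392 m³/day.

0.0239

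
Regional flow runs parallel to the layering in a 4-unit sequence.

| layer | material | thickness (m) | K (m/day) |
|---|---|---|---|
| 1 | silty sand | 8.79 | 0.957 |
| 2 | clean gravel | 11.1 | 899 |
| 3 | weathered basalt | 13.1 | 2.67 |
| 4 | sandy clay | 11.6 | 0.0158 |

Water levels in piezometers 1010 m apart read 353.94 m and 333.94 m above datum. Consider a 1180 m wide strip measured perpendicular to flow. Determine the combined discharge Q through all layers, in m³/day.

Flow is parallel to layering, so each bed carries its own Darcy discharge and the transmissivities add.
Σ(K_i·b_i) = 0.957×8.79 + 899×11.1 + 2.67×13.1 + 0.0158×11.6 = 10022 m²/day.
Hydraulic gradient i = (353.94 − 333.94) / 1010 = 20 / 1010 = 0.01980.
Q = Σ(K_i·b_i) · W · i = 10022 × 1180 × 0.01980 = 2.342e+05 m³/day.

234000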